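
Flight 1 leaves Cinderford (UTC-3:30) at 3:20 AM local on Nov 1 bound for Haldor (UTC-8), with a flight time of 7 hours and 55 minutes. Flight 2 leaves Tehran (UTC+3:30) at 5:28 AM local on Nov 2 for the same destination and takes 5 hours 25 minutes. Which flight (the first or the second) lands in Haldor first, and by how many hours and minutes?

Flight 1 in UTC: 3:20 AM + 3:30 = 6:50 AM on Nov 1.
+7 hours and 55 minutes → arrive 2:45 PM UTC on Nov 1.
Flight 2 in UTC: 5:28 AM − 3:30 = 1:58 AM on Nov 2.
+5 hours 25 minutes → arrive 7:23 AM UTC on Nov 2.
Flight 1 lands earlier by 16 hours 38 minutes.

the first, by 16 hours 38 minutes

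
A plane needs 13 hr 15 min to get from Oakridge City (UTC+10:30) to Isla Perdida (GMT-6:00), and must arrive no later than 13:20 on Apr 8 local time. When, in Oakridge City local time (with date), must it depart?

16:35 on April 8

Target arrival in UTC: 13:20 + 6:00 = 19:20 on Apr 8.
Subtract 13 hours and 15 minutes → departure 06:05 UTC on Apr 8.
Oakridge City is UTC+10:30: 06:05 + 10:30 = 16:35 on Apr 8.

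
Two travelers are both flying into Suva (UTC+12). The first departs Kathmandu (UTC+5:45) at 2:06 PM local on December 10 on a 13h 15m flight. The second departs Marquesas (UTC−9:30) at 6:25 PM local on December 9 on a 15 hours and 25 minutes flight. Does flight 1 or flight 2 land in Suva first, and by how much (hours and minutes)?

the second, by 2 hours 16 minutes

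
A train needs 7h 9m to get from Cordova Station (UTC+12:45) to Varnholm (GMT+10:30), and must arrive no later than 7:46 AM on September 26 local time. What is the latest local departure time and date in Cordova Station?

2:52 AM on September 26

Target arrival in UTC: 7:46 AM − 10:30 = 9:16 PM on Sep 25.
Subtract 7 hours 9 minutes → departure 2:07 PM UTC on Sep 25.
Cordova Station is UTC+12:45: 2:07 PM + 12:45 = 2:52 AM on Sep 26.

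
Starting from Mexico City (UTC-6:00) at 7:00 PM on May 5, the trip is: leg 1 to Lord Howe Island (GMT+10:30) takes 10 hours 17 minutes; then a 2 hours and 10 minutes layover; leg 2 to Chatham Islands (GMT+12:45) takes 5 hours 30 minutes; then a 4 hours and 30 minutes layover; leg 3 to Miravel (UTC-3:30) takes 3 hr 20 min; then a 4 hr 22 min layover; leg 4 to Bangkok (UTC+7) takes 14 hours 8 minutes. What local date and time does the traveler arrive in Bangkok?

4:17 AM on May 8

Convert departure to UTC: 7:00 PM + 6:00 = 1:00 AM UTC on May 6.
Add 10 hours 17 minutes leg 1 → 11:17 AM UTC.
Add 2 hours and 10 minutes layover in Lord Howe Island → 1:27 PM UTC.
Add 5 hours 30 minutes leg 2 → 6:57 PM UTC.
Add 4 hours 30 minutes layover in Chatham Islands → 11:27 PM UTC.
Add 3 hours 20 minutes leg 3 → 2:47 AM UTC (May 7).
Add 4 hours 22 minutes layover in Miravel → 7:09 AM UTC.
Add 14 hours 8 minutes leg 4 → 9:17 PM UTC.
Bangkok is UTC+7:00, so local arrival = 9:17 PM + 7:00 = 4:17 AM on May 8.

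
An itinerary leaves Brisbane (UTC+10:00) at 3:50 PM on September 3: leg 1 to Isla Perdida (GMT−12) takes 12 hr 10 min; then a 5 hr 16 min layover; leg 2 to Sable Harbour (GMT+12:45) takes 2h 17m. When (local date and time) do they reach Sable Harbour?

Convert departure to UTC: 3:50 PM − 10:00 = 5:50 AM UTC on Sep 3.
Add 12 hours 10 minutes leg 1 → 6:00 PM UTC.
Add 5 hours and 16 minutes layover in Isla Perdida → 11:16 PM UTC.
Add 2 hours 17 minutes leg 2 → 1:33 AM UTC (Sep 4).
Sable Harbour is UTC+12:45, so local arrival = 1:33 AM + 12:45 = 2:18 PM on Sep 4.

2:18 PM on Sep 4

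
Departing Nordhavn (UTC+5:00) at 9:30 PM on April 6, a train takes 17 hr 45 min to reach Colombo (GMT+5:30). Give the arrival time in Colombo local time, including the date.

3:45 PM on April 7

Convert departure to UTC: 9:30 PM − 5:00 = 4:30 PM UTC on Apr 6.
Add 17 hours 45 minutes travel time → 10:15 AM UTC (Apr 7).
Colombo is UTC+5:30, so local arrival = 10:15 AM + 5:30 = 3:45 PM on Apr 7.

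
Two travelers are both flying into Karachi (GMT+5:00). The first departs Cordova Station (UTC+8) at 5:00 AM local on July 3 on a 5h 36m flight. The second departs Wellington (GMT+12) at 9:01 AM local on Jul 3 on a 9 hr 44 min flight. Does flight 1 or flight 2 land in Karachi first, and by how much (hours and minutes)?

the first, by 4 hours 9 minutes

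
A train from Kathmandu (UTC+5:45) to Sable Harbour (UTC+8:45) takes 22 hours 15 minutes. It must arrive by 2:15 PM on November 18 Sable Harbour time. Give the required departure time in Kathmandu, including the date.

1:00 PM on November 17

Target arrival in UTC: 2:15 PM − 8:45 = 5:30 AM on Nov 18.
Subtract 22 hours 15 minutes → departure 7:15 AM UTC on Nov 17.
Kathmandu is UTC+5:45: 7:15 AM + 5:45 = 1:00 PM on Nov 17.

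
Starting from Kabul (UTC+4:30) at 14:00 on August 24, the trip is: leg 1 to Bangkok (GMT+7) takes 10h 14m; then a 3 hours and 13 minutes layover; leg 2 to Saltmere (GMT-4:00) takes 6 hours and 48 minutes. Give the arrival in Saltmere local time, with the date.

01:45 on Aug 25

Convert departure to UTC: 14:00 − 4:30 = 09:30 UTC on Aug 24.
Add 10 hours and 14 minutes leg 1 → 19:44 UTC.
Add 3 hours and 13 minutes layover in Bangkok → 22:57 UTC.
Add 6 hours and 48 minutes leg 2 → 05:45 UTC (Aug 25).
Saltmere is UTC−4:00, so local arrival = 05:45 − 4:00 = 01:45 on Aug 25.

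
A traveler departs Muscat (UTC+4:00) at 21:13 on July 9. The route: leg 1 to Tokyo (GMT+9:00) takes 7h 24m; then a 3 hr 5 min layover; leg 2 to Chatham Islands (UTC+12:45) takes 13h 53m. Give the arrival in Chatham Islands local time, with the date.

06:20 on Jul 11

Convert departure to UTC: 21:13 − 4:00 = 17:13 UTC on Jul 9.
Add 7 hours and 24 minutes leg 1 → 00:37 UTC (Jul 10).
Add 3 hours 5 minutes layover in Tokyo → 03:42 UTC.
Add 13 hours 53 minutes leg 2 → 17:35 UTC.
Chatham Islands is UTC+12:45, so local arrival = 17:35 + 12:45 = 06:20 on Jul 11.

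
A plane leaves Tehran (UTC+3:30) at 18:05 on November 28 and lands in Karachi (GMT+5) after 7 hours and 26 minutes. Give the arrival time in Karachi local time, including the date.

03:01 on November 29

Karachi is 1:30 ahead of Tehran.
After 7 hours 26 minutes it is 01:31 (Nov 29) in Tehran.
Shift by the zone difference: 01:31 + 1:30 = 03:01 on Nov 29 in Karachi.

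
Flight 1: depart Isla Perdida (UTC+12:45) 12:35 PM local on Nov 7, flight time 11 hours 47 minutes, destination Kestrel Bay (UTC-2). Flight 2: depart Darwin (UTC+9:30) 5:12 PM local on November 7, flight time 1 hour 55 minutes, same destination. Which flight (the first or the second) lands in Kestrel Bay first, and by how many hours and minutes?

Flight 1 in UTC: 12:35 PM − 12:45 = 11:50 PM on Nov 6.
+11 hours 47 minutes → arrive 11:37 AM UTC on Nov 7.
Flight 2 in UTC: 5:12 PM − 9:30 = 7:42 AM on Nov 7.
+1 hour and 55 minutes → arrive 9:37 AM UTC on Nov 7.
Flight 2 lands earlier by 2 hours.

the second, by 2 hours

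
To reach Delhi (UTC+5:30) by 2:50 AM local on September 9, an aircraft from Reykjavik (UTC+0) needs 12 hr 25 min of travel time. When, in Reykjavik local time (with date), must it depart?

8:55 AM on September 8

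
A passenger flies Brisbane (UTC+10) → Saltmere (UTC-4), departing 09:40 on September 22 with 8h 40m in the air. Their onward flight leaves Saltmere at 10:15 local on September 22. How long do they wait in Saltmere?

5 hours 55 minutes

Convert departure to UTC: 09:40 − 10:00 = 23:40 UTC on Sep 21.
Add 8 hours and 40 minutes flight time → 08:20 UTC (Sep 22).
Saltmere is UTC−4:00, so local arrival = 08:20 − 4:00 = 04:20 on Sep 22.
Layover = 10:15 − 04:20 = 5 hours 55 minutes.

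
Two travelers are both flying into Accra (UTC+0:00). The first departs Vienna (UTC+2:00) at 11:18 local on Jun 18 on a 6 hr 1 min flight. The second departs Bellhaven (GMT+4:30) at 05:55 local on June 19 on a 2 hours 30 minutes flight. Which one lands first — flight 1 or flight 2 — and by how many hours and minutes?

the first, by 12 hours 36 minutes

Flight 1 in UTC: 11:18 − 2:00 = 09:18 on Jun 18.
+6 hours and 1 minute → arrive 15:19 UTC on Jun 18.
Flight 2 in UTC: 05:55 − 4:30 = 01:25 on Jun 19.
+2 hours 30 minutes → arrive 03:55 UTC on Jun 19.
Flight 1 lands earlier by 12 hours 36 minutes.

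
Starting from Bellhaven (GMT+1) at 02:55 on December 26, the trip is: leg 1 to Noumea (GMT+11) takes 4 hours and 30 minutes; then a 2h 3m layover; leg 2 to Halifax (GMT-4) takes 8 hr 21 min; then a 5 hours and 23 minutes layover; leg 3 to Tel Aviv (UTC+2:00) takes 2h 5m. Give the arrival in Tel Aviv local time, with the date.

02:17 on December 27

Convert departure to UTC: 02:55 − 1:00 = 01:55 UTC on Dec 26.
Add 4 hours and 30 minutes leg 1 → 06:25 UTC.
Add 2 hours and 3 minutes layover in Noumea → 08:28 UTC.
Add 8 hours and 21 minutes leg 2 → 16:49 UTC.
Add 5 hours 23 minutes layover in Halifax → 22:12 UTC.
Add 2 hours 5 minutes leg 3 → 00:17 UTC (Dec 27).
Tel Aviv is UTC+2:00, so local arrival = 00:17 + 2:00 = 02:17 on Dec 27.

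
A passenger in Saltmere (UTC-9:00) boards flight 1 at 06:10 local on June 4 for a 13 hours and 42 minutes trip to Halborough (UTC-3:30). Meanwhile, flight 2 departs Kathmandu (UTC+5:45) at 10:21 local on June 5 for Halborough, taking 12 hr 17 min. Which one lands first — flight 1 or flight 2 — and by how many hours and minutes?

Flight 1 in UTC: 06:10 + 9:00 = 15:10 on Jun 4.
+13 hours and 42 minutes → arrive 04:52 UTC on Jun 5.
Flight 2 in UTC: 10:21 − 5:45 = 04:36 on Jun 5.
+12 hours and 17 minutes → arrive 16:53 UTC on Jun 5.
Flight 1 lands earlier by 12 hours 1 minute.

the first, by 12 hours 1 minute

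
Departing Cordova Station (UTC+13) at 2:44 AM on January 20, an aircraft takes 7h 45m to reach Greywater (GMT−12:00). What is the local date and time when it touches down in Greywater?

Convert departure to UTC: 2:44 AM − 13:00 = 1:44 PM UTC on Jan 19.
Add 7 hours 45 minutes travel time → 9:29 PM UTC.
Greywater is UTC−12:00, so local arrival = 9:29 PM − 12:00 = 9:29 AM on Jan 19.

9:29 AM on Jan 19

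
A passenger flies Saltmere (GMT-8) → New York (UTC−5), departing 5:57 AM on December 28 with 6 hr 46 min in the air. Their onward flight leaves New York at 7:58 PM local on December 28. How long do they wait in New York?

4 hours 15 minutes

Convert departure to UTC: 5:57 AM + 8:00 = 1:57 PM UTC on Dec 28.
Add 6 hours 46 minutes flight time → 8:43 PM UTC.
New York is UTC−5:00, so local arrival = 8:43 PM − 5:00 = 3:43 PM on Dec 28.
Layover = 7:58 PM − 3:43 PM = 4 hours 15 minutes.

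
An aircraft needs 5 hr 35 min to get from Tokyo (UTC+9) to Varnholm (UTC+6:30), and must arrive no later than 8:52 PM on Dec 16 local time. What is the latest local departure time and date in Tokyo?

Target arrival in UTC: 8:52 PM − 6:30 = 2:22 PM on Dec 16.
Subtract 5 hours and 35 minutes → departure 8:47 AM UTC on Dec 16.
Tokyo is UTC+9:00: 8:47 AM + 9:00 = 5:47 PM on Dec 16.

5:47 PM on Dec 16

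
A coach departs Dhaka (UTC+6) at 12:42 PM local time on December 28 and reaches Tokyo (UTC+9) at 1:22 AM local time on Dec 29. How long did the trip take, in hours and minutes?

9 hours 40 minutes

Departure in UTC: 12:42 PM − 6:00 = 6:42 AM on Dec 28.
Arrival in UTC: 1:22 AM − 9:00 = 4:22 PM on Dec 28.
Elapsed = 4:22 PM − 6:42 AM = 9 hours 40 minutes.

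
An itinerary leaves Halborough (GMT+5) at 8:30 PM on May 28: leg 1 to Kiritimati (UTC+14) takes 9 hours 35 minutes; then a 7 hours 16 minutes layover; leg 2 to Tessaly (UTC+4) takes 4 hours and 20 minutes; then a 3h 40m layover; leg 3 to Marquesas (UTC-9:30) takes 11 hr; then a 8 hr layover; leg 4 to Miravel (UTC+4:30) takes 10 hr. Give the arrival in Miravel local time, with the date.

Convert departure to UTC: 8:30 PM − 5:00 = 3:30 PM UTC on May 28.
Add 9 hours and 35 minutes leg 1 → 1:05 AM UTC (May 29).
Add 7 hours 16 minutes layover in Kiritimati → 8:21 AM UTC.
Add 4 hours and 20 minutes leg 2 → 12:41 PM UTC.
Add 3 hours 40 minutes layover in Tessaly → 4:21 PM UTC.
Add 11 hours leg 3 → 3:21 AM UTC (May 30).
Add 8 hours layover in Marquesas → 11:21 AM UTC.
Add 10 hours leg 4 → 9:21 PM UTC.
Miravel is UTC+4:30, so local arrival = 9:21 PM + 4:30 = 1:51 AM on May 31.

1:51 AM on May 31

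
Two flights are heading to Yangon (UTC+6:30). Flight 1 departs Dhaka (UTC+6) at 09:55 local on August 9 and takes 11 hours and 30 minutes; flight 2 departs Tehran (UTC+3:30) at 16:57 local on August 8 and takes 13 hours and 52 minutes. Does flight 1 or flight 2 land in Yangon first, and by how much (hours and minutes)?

the second, by 12 hours 6 minutes

Flight 1 in UTC: 09:55 − 6:00 = 03:55 on Aug 9.
+11 hours and 30 minutes → arrive 15:25 UTC on Aug 9.
Flight 2 in UTC: 16:57 − 3:30 = 13:27 on Aug 8.
+13 hours 52 minutes → arrive 03:19 UTC on Aug 9.
Flight 2 lands earlier by 12 hours 6 minutes.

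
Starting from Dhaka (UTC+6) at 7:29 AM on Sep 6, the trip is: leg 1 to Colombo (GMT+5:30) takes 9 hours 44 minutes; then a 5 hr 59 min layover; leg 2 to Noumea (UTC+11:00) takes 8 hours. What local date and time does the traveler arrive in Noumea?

Convert departure to UTC: 7:29 AM − 6:00 = 1:29 AM UTC on Sep 6.
Add 9 hours 44 minutes leg 1 → 11:13 AM UTC.
Add 5 hours 59 minutes layover in Colombo → 5:12 PM UTC.
Add 8 hours leg 2 → 1:12 AM UTC (Sep 7).
Noumea is UTC+11:00, so local arrival = 1:12 AM + 11:00 = 12:12 PM on Sep 7.

12:12 PM on September 7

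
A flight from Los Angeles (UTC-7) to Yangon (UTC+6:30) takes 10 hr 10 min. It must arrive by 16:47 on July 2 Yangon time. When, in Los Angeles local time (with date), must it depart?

17:07 on Jul 1

Target arrival in UTC: 16:47 − 6:30 = 10:17 on Jul 2.
Subtract 10 hours and 10 minutes → departure 00:07 UTC on Jul 2.
Los Angeles is UTC−7:00: 00:07 − 7:00 = 17:07 on Jul 1.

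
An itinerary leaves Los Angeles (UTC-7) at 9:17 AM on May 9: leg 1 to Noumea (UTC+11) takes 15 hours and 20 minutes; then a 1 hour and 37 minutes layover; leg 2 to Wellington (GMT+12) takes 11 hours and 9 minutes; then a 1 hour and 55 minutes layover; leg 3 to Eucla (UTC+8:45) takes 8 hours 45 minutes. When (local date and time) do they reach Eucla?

3:48 PM on May 11

Convert departure to UTC: 9:17 AM + 7:00 = 4:17 PM UTC on May 9.
Add 15 hours and 20 minutes leg 1 → 7:37 AM UTC (May 10).
Add 1 hour 37 minutes layover in Noumea → 9:14 AM UTC.
Add 11 hours 9 minutes leg 2 → 8:23 PM UTC.
Add 1 hour and 55 minutes layover in Wellington → 10:18 PM UTC.
Add 8 hours and 45 minutes leg 3 → 7:03 AM UTC (May 11).
Eucla is UTC+8:45, so local arrival = 7:03 AM + 8:45 = 3:48 PM on May 11.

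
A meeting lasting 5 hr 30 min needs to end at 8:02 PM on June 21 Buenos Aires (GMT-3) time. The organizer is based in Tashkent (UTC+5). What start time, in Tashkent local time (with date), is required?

10:32 PM on June 21

Target end time in UTC: 8:02 PM + 3:00 = 11:02 PM on Jun 21.
Subtract 5 hours and 30 minutes → start 5:32 PM UTC on Jun 21.
Tashkent is UTC+5:00: 5:32 PM + 5:00 = 10:32 PM on Jun 21.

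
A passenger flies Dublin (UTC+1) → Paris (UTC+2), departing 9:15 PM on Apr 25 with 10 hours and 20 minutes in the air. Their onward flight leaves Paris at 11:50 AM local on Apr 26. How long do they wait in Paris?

Convert departure to UTC: 9:15 PM − 1:00 = 8:15 PM UTC on Apr 25.
Add 10 hours and 20 minutes flight time → 6:35 AM UTC (Apr 26).
Paris is UTC+2:00, so local arrival = 6:35 AM + 2:00 = 8:35 AM on Apr 26.
Layover = 11:50 AM − 8:35 AM = 3 hours 15 minutes.

3 hours 15 minutes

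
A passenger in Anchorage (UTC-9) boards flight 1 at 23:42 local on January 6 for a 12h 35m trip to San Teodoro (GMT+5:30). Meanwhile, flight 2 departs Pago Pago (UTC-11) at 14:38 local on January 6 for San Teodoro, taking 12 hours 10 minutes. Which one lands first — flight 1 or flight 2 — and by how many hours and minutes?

Flight 1 in UTC: 23:42 + 9:00 = 08:42 on Jan 7.
+12 hours and 35 minutes → arrive 21:17 UTC on Jan 7.
Flight 2 in UTC: 14:38 + 11:00 = 01:38 on Jan 7.
+12 hours 10 minutes → arrive 13:48 UTC on Jan 7.
Flight 2 lands earlier by 7 hours 29 minutes.

the second, by 7 hours 29 minutes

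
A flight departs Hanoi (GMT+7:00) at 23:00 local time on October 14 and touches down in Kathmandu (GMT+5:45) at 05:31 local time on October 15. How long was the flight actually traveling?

Departure in UTC: 23:00 − 7:00 = 16:00 on Oct 14.
Arrival in UTC: 05:31 − 5:45 = 23:46 on Oct 14.
Elapsed = 23:46 − 16:00 = 7 hours 46 minutes.

7 hours 46 minutes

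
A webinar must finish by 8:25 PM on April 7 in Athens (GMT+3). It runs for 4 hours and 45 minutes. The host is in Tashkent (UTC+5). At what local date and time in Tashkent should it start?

Target end time in UTC: 8:25 PM − 3:00 = 5:25 PM on Apr 7.
Subtract 4 hours and 45 minutes → start 12:40 PM UTC on Apr 7.
Tashkent is UTC+5:00: 12:40 PM + 5:00 = 5:40 PM on Apr 7.

5:40 PM on April 7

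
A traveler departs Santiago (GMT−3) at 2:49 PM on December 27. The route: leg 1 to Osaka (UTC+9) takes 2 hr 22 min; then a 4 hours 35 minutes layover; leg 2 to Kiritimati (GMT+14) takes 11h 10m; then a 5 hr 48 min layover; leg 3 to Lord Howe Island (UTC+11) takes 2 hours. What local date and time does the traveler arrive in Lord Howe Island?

Convert departure to UTC: 2:49 PM + 3:00 = 5:49 PM UTC on Dec 27.
Add 2 hours 22 minutes leg 1 → 8:11 PM UTC.
Add 4 hours and 35 minutes layover in Osaka → 12:46 AM UTC (Dec 28).
Add 11 hours and 10 minutes leg 2 → 11:56 AM UTC.
Add 5 hours and 48 minutes layover in Kiritimati → 5:44 PM UTC.
Add 2 hours leg 3 → 7:44 PM UTC.
Lord Howe Island is UTC+11:00, so local arrival = 7:44 PM + 11:00 = 6:44 AM on Dec 29.

6:44 AM on December 29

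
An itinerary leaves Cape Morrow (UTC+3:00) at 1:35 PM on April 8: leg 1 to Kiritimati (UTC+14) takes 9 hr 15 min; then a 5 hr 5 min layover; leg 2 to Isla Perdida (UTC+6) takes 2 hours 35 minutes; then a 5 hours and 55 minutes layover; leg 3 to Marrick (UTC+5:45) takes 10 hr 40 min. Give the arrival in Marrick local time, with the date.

Convert departure to UTC: 1:35 PM − 3:00 = 10:35 AM UTC on Apr 8.
Add 9 hours and 15 minutes leg 1 → 7:50 PM UTC.
Add 5 hours and 5 minutes layover in Kiritimati → 12:55 AM UTC (Apr 9).
Add 2 hours and 35 minutes leg 2 → 3:30 AM UTC.
Add 5 hours and 55 minutes layover in Isla Perdida → 9:25 AM UTC.
Add 10 hours 40 minutes leg 3 → 8:05 PM UTC.
Marrick is UTC+5:45, so local arrival = 8:05 PM + 5:45 = 1:50 AM on Apr 10.

1:50 AM on April 10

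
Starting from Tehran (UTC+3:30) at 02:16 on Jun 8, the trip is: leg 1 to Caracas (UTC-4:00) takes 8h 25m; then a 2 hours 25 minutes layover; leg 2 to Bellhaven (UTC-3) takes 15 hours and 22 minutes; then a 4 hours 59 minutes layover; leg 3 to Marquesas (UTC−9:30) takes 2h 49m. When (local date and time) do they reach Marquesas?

Convert departure to UTC: 02:16 − 3:30 = 22:46 UTC on Jun 7.
Add 8 hours and 25 minutes leg 1 → 07:11 UTC (Jun 8).
Add 2 hours 25 minutes layover in Caracas → 09:36 UTC.
Add 15 hours and 22 minutes leg 2 → 00:58 UTC (Jun 9).
Add 4 hours 59 minutes layover in Bellhaven → 05:57 UTC.
Add 2 hours and 49 minutes leg 3 → 08:46 UTC.
Marquesas is UTC−9:30, so local arrival = 08:46 − 9:30 = 23:16 on Jun 8.

23:16 on June 8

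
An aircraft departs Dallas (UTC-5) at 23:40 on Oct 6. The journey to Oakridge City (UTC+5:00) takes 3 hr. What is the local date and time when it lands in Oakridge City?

12:40 on October 7

Convert departure to UTC: 23:40 + 5:00 = 04:40 UTC on Oct 7.
Add 3 hours travel time → 07:40 UTC.
Oakridge City is UTC+5:00, so local arrival = 07:40 + 5:00 = 12:40 on Oct 7.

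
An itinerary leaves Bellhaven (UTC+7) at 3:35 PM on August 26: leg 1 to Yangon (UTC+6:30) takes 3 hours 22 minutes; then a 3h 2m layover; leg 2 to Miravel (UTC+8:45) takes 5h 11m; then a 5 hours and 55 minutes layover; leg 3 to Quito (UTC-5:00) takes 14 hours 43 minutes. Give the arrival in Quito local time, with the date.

Convert departure to UTC: 3:35 PM − 7:00 = 8:35 AM UTC on Aug 26.
Add 3 hours and 22 minutes leg 1 → 11:57 AM UTC.
Add 3 hours 2 minutes layover in Yangon → 2:59 PM UTC.
Add 5 hours and 11 minutes leg 2 → 8:10 PM UTC.
Add 5 hours 55 minutes layover in Miravel → 2:05 AM UTC (Aug 27).
Add 14 hours 43 minutes leg 3 → 4:48 PM UTC.
Quito is UTC−5:00, so local arrival = 4:48 PM − 5:00 = 11:48 AM on Aug 27.

11:48 AM on August 27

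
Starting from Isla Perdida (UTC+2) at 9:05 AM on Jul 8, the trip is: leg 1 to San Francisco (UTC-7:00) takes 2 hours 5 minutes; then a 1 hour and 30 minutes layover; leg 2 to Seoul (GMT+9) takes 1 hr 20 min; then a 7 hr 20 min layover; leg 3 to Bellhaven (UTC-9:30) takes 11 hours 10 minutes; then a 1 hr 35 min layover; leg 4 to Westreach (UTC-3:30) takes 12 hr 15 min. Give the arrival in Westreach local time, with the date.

Convert departure to UTC: 9:05 AM − 2:00 = 7:05 AM UTC on Jul 8.
Add 2 hours 5 minutes leg 1 → 9:10 AM UTC.
Add 1 hour 30 minutes layover in San Francisco → 10:40 AM UTC.
Add 1 hour and 20 minutes leg 2 → 12:00 PM UTC.
Add 7 hours 20 minutes layover in Seoul → 7:20 PM UTC.
Add 11 hours and 10 minutes leg 3 → 6:30 AM UTC (Jul 9).
Add 1 hour and 35 minutes layover in Bellhaven → 8:05 AM UTC.
Add 12 hours and 15 minutes leg 4 → 8:20 PM UTC.
Westreach is UTC−3:30, so local arrival = 8:20 PM − 3:30 = 4:50 PM on Jul 9.

4:50 PM on July 9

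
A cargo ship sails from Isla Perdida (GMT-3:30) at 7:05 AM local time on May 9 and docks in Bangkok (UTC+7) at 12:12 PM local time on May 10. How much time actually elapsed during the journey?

18 hours 37 minutes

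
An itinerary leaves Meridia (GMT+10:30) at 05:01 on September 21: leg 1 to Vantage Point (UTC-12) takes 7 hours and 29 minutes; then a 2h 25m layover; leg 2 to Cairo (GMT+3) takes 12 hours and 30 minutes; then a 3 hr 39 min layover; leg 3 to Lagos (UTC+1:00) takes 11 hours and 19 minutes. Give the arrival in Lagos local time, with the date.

08:53 on September 22

Convert departure to UTC: 05:01 − 10:30 = 18:31 UTC on Sep 20.
Add 7 hours 29 minutes leg 1 → 02:00 UTC (Sep 21).
Add 2 hours and 25 minutes layover in Vantage Point → 04:25 UTC.
Add 12 hours 30 minutes leg 2 → 16:55 UTC.
Add 3 hours 39 minutes layover in Cairo → 20:34 UTC.
Add 11 hours 19 minutes leg 3 → 07:53 UTC (Sep 22).
Lagos is UTC+1:00, so local arrival = 07:53 + 1:00 = 08:53 on Sep 22.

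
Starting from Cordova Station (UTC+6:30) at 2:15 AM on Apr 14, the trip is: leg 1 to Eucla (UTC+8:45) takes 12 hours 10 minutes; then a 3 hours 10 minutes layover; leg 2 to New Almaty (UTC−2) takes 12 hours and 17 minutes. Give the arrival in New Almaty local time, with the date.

9:22 PM on April 14

Convert departure to UTC: 2:15 AM − 6:30 = 7:45 PM UTC on Apr 13.
Add 12 hours and 10 minutes leg 1 → 7:55 AM UTC (Apr 14).
Add 3 hours and 10 minutes layover in Eucla → 11:05 AM UTC.
Add 12 hours and 17 minutes leg 2 → 11:22 PM UTC.
New Almaty is UTC−2:00, so local arrival = 11:22 PM − 2:00 = 9:22 PM on Apr 14.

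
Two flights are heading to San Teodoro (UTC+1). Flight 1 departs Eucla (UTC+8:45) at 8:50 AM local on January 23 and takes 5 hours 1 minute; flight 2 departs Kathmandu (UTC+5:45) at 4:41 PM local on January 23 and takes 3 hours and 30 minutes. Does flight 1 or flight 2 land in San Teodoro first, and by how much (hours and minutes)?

Flight 1 in UTC: 8:50 AM − 8:45 = 12:05 AM on Jan 23.
+5 hours and 1 minute → arrive 5:06 AM UTC on Jan 23.
Flight 2 in UTC: 4:41 PM − 5:45 = 10:56 AM on Jan 23.
+3 hours 30 minutes → arrive 2:26 PM UTC on Jan 23.
Flight 1 lands earlier by 9 hours 20 minutes.

the first, by 9 hours 20 minutes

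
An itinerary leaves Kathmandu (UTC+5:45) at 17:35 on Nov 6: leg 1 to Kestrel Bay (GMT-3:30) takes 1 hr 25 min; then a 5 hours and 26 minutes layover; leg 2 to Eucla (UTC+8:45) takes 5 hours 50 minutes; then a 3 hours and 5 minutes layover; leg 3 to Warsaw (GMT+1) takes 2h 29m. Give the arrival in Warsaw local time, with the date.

Convert departure to UTC: 17:35 − 5:45 = 11:50 UTC on Nov 6.
Add 1 hour 25 minutes leg 1 → 13:15 UTC.
Add 5 hours and 26 minutes layover in Kestrel Bay → 18:41 UTC.
Add 5 hours 50 minutes leg 2 → 00:31 UTC (Nov 7).
Add 3 hours and 5 minutes layover in Eucla → 03:36 UTC.
Add 2 hours 29 minutes leg 3 → 06:05 UTC.
Warsaw is UTC+1:00, so local arrival = 06:05 + 1:00 = 07:05 on Nov 7.

07:05 on Nov 7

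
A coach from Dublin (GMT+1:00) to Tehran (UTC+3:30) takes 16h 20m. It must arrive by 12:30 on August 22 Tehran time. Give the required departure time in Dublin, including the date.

17:40 on Aug 21

Target arrival in UTC: 12:30 − 3:30 = 09:00 on Aug 22.
Subtract 16 hours and 20 minutes → departure 16:40 UTC on Aug 21.
Dublin is UTC+1:00: 16:40 + 1:00 = 17:40 on Aug 21.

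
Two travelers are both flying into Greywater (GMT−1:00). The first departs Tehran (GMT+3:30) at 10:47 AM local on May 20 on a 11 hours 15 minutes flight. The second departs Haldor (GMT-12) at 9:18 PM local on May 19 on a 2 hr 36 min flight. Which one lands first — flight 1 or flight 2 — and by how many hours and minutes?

the second, by 6 hours 38 minutes

Flight 1 in UTC: 10:47 AM − 3:30 = 7:17 AM on May 20.
+11 hours and 15 minutes → arrive 6:32 PM UTC on May 20.
Flight 2 in UTC: 9:18 PM + 12:00 = 9:18 AM on May 20.
+2 hours 36 minutes → arrive 11:54 AM UTC on May 20.
Flight 2 lands earlier by 6 hours 38 minutes.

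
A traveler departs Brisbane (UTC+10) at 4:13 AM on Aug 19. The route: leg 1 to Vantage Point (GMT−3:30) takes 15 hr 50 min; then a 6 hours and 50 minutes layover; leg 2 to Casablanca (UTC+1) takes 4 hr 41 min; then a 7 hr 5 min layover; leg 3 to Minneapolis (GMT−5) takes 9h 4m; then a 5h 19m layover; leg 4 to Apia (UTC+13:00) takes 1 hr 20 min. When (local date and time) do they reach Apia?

9:22 AM on Aug 21

Convert departure to UTC: 4:13 AM − 10:00 = 6:13 PM UTC on Aug 18.
Add 15 hours 50 minutes leg 1 → 10:03 AM UTC (Aug 19).
Add 6 hours and 50 minutes layover in Vantage Point → 4:53 PM UTC.
Add 4 hours 41 minutes leg 2 → 9:34 PM UTC.
Add 7 hours 5 minutes layover in Casablanca → 4:39 AM UTC (Aug 20).
Add 9 hours and 4 minutes leg 3 → 1:43 PM UTC.
Add 5 hours 19 minutes layover in Minneapolis → 7:02 PM UTC.
Add 1 hour 20 minutes leg 4 → 8:22 PM UTC.
Apia is UTC+13:00, so local arrival = 8:22 PM + 13:00 = 9:22 AM on Aug 21.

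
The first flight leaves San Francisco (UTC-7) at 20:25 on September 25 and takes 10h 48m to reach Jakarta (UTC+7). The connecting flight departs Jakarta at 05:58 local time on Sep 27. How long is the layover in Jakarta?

8 hours 45 minutes

Convert departure to UTC: 20:25 + 7:00 = 03:25 UTC on Sep 26.
Add 10 hours 48 minutes flight time → 14:13 UTC.
Jakarta is UTC+7:00, so local arrival = 14:13 + 7:00 = 21:13 on Sep 26.
Layover = 05:58 − 21:13 (+1 day) = 8 hours 45 minutes.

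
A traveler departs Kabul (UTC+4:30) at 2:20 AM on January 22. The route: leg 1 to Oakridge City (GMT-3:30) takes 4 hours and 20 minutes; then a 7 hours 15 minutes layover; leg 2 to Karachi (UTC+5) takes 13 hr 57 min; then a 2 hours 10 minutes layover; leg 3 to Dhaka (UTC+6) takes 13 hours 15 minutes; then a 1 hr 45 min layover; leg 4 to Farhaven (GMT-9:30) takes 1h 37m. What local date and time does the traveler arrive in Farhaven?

8:39 AM on January 23

Convert departure to UTC: 2:20 AM − 4:30 = 9:50 PM UTC on Jan 21.
Add 4 hours and 20 minutes leg 1 → 2:10 AM UTC (Jan 22).
Add 7 hours and 15 minutes layover in Oakridge City → 9:25 AM UTC.
Add 13 hours and 57 minutes leg 2 → 11:22 PM UTC.
Add 2 hours and 10 minutes layover in Karachi → 1:32 AM UTC (Jan 23).
Add 13 hours 15 minutes leg 3 → 2:47 PM UTC.
Add 1 hour and 45 minutes layover in Dhaka → 4:32 PM UTC.
Add 1 hour and 37 minutes leg 4 → 6:09 PM UTC.
Farhaven is UTC−9:30, so local arrival = 6:09 PM − 9:30 = 8:39 AM on Jan 23.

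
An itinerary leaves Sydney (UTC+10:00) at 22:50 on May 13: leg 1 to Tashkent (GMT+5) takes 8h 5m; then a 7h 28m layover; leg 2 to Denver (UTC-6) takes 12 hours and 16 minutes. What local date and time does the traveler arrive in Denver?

10:39 on May 14

Convert departure to UTC: 22:50 − 10:00 = 12:50 UTC on May 13.
Add 8 hours and 5 minutes leg 1 → 20:55 UTC.
Add 7 hours 28 minutes layover in Tashkent → 04:23 UTC (May 14).
Add 12 hours and 16 minutes leg 2 → 16:39 UTC.
Denver is UTC−6:00, so local arrival = 16:39 − 6:00 = 10:39 on May 14.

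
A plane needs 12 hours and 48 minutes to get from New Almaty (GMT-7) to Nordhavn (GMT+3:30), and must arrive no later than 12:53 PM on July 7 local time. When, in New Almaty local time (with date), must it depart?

1:35 PM on Jul 6

Target arrival in UTC: 12:53 PM − 3:30 = 9:23 AM on Jul 7.
Subtract 12 hours and 48 minutes → departure 8:35 PM UTC on Jul 6.
New Almaty is UTC−7:00: 8:35 PM − 7:00 = 1:35 PM on Jul 6.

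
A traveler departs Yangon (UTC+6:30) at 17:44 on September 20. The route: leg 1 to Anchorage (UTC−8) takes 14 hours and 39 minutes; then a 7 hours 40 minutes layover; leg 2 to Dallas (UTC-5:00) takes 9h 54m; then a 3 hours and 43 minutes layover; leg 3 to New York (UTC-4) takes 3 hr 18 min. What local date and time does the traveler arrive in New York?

22:28 on September 21

Convert departure to UTC: 17:44 − 6:30 = 11:14 UTC on Sep 20.
Add 14 hours 39 minutes leg 1 → 01:53 UTC (Sep 21).
Add 7 hours 40 minutes layover in Anchorage → 09:33 UTC.
Add 9 hours and 54 minutes leg 2 → 19:27 UTC.
Add 3 hours and 43 minutes layover in Dallas → 23:10 UTC.
Add 3 hours and 18 minutes leg 3 → 02:28 UTC (Sep 22).
New York is UTC−4:00, so local arrival = 02:28 − 4:00 = 22:28 on Sep 21.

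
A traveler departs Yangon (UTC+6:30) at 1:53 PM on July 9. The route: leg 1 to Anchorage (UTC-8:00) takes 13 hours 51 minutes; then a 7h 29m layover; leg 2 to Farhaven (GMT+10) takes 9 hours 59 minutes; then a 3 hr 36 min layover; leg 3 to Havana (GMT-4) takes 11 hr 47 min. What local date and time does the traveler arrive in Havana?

2:05 AM on July 11

Convert departure to UTC: 1:53 PM − 6:30 = 7:23 AM UTC on Jul 9.
Add 13 hours 51 minutes leg 1 → 9:14 PM UTC.
Add 7 hours 29 minutes layover in Anchorage → 4:43 AM UTC (Jul 10).
Add 9 hours and 59 minutes leg 2 → 2:42 PM UTC.
Add 3 hours 36 minutes layover in Farhaven → 6:18 PM UTC.
Add 11 hours 47 minutes leg 3 → 6:05 AM UTC (Jul 11).
Havana is UTC−4:00, so local arrival = 6:05 AM − 4:00 = 2:05 AM on Jul 11.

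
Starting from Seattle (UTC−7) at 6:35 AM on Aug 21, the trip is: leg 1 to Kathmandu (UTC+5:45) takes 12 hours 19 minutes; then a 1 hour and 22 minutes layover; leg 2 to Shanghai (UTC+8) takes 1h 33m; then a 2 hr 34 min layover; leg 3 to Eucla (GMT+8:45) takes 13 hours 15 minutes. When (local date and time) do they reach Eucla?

5:23 AM on August 23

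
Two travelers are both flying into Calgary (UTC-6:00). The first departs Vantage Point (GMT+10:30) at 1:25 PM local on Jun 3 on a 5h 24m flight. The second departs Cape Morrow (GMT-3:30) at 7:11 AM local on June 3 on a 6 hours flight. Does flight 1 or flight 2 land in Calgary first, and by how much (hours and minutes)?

Flight 1 in UTC: 1:25 PM − 10:30 = 2:55 AM on Jun 3.
+5 hours and 24 minutes → arrive 8:19 AM UTC on Jun 3.
Flight 2 in UTC: 7:11 AM + 3:30 = 10:41 AM on Jun 3.
+6 hours → arrive 4:41 PM UTC on Jun 3.
Flight 1 lands earlier by 8 hours 22 minutes.

the first, by 8 hours 22 minutes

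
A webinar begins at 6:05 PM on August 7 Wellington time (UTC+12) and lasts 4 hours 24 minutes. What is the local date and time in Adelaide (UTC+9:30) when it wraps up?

Adelaide is 2:30 behind Wellington.
After 4 hours and 24 minutes it is 10:29 PM in Wellington.
Shift by the zone difference: 10:29 PM − 2:30 = 7:59 PM on Aug 7 in Adelaide.

7:59 PM on August 7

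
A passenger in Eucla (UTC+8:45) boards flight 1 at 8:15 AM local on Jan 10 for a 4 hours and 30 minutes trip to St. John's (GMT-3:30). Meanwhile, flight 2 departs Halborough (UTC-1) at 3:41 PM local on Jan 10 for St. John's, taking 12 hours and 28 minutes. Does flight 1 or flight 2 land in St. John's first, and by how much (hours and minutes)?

the first, by 25 hours 9 minutes

Flight 1 in UTC: 8:15 AM − 8:45 = 11:30 PM on Jan 9.
+4 hours and 30 minutes → arrive 4:00 AM UTC on Jan 10.
Flight 2 in UTC: 3:41 PM + 1:00 = 4:41 PM on Jan 10.
+12 hours 28 minutes → arrive 5:09 AM UTC on Jan 11.
Flight 1 lands earlier by 25 hours 9 minutes.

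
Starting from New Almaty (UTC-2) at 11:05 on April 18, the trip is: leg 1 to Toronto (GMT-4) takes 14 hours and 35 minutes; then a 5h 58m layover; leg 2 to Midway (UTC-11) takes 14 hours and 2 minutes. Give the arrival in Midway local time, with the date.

Convert departure to UTC: 11:05 + 2:00 = 13:05 UTC on Apr 18.
Add 14 hours and 35 minutes leg 1 → 03:40 UTC (Apr 19).
Add 5 hours 58 minutes layover in Toronto → 09:38 UTC.
Add 14 hours 2 minutes leg 2 → 23:40 UTC.
Midway is UTC−11:00, so local arrival = 23:40 − 11:00 = 12:40 on Apr 19.

12:40 on April 19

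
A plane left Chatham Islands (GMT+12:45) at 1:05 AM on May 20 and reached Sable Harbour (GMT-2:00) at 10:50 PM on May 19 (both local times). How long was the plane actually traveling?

12 hours 30 minutes

Departure in UTC: 1:05 AM − 12:45 = 12:20 PM on May 19.
Arrival in UTC: 10:50 PM + 2:00 = 12:50 AM on May 20.
Elapsed = 12:50 AM − 12:20 PM (+1 day) = 12 hours 30 minutes.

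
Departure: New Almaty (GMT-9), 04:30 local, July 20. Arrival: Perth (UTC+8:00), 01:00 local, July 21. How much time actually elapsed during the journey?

3 hours 30 minutes

Departure in UTC: 04:30 + 9:00 = 13:30 on Jul 20.
Arrival in UTC: 01:00 − 8:00 = 17:00 on Jul 20.
Elapsed = 17:00 − 13:30 = 3 hours 30 minutes.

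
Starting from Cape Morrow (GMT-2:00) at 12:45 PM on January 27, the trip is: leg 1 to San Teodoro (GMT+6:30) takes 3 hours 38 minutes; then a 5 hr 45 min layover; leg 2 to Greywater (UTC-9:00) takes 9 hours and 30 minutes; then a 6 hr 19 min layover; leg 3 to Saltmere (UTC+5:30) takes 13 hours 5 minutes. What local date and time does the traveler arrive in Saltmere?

10:32 AM on Jan 29

Convert departure to UTC: 12:45 PM + 2:00 = 2:45 PM UTC on Jan 27.
Add 3 hours and 38 minutes leg 1 → 6:23 PM UTC.
Add 5 hours and 45 minutes layover in San Teodoro → 12:08 AM UTC (Jan 28).
Add 9 hours 30 minutes leg 2 → 9:38 AM UTC.
Add 6 hours 19 minutes layover in Greywater → 3:57 PM UTC.
Add 13 hours and 5 minutes leg 3 → 5:02 AM UTC (Jan 29).
Saltmere is UTC+5:30, so local arrival = 5:02 AM + 5:30 = 10:32 AM on Jan 29.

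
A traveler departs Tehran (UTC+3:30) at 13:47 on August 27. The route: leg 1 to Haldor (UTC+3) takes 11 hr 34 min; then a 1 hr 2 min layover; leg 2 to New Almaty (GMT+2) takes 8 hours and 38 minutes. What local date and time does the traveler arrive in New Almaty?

Convert departure to UTC: 13:47 − 3:30 = 10:17 UTC on Aug 27.
Add 11 hours and 34 minutes leg 1 → 21:51 UTC.
Add 1 hour 2 minutes layover in Haldor → 22:53 UTC.
Add 8 hours 38 minutes leg 2 → 07:31 UTC (Aug 28).
New Almaty is UTC+2:00, so local arrival = 07:31 + 2:00 = 09:31 on Aug 28.

09:31 on Aug 28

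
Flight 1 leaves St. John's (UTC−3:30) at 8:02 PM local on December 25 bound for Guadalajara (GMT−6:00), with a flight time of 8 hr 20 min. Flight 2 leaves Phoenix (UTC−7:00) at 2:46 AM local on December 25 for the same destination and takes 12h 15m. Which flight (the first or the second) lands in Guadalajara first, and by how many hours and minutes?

Flight 1 in UTC: 8:02 PM + 3:30 = 11:32 PM on Dec 25.
+8 hours 20 minutes → arrive 7:52 AM UTC on Dec 26.
Flight 2 in UTC: 2:46 AM + 7:00 = 9:46 AM on Dec 25.
+12 hours and 15 minutes → arrive 10:01 PM UTC on Dec 25.
Flight 2 lands earlier by 9 hours 51 minutes.

the second, by 9 hours 51 minutes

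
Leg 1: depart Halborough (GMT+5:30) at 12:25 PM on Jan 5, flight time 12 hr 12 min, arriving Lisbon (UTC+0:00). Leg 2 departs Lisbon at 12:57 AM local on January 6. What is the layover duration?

5 hours 50 minutes

Convert departure to UTC: 12:25 PM − 5:30 = 6:55 AM UTC on Jan 5.
Add 12 hours and 12 minutes flight time → 7:07 PM UTC.
Lisbon is UTC+0, so local arrival is the same: 7:07 PM on Jan 5.
Layover = 12:57 AM − 7:07 PM (+1 day) = 5 hours 50 minutes.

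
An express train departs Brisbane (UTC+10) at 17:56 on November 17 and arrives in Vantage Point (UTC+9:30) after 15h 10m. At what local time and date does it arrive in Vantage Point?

Vantage Point is 0:30 behind Brisbane.
After 15 hours 10 minutes it is 09:06 (Nov 18) in Brisbane.
Shift by the zone difference: 09:06 − 0:30 = 08:36 on Nov 18 in Vantage Point.

08:36 on November 18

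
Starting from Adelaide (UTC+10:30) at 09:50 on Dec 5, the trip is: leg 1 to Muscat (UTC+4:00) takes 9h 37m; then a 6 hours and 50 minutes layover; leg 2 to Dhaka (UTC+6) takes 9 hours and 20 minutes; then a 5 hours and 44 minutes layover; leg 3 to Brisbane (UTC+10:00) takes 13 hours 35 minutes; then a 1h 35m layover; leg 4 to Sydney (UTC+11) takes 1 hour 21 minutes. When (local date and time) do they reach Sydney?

10:22 on December 7

Convert departure to UTC: 09:50 − 10:30 = 23:20 UTC on Dec 4.
Add 9 hours and 37 minutes leg 1 → 08:57 UTC (Dec 5).
Add 6 hours 50 minutes layover in Muscat → 15:47 UTC.
Add 9 hours and 20 minutes leg 2 → 01:07 UTC (Dec 6).
Add 5 hours and 44 minutes layover in Dhaka → 06:51 UTC.
Add 13 hours and 35 minutes leg 3 → 20:26 UTC.
Add 1 hour and 35 minutes layover in Brisbane → 22:01 UTC.
Add 1 hour and 21 minutes leg 4 → 23:22 UTC.
Sydney is UTC+11:00, so local arrival = 23:22 + 11:00 = 10:22 on Dec 7.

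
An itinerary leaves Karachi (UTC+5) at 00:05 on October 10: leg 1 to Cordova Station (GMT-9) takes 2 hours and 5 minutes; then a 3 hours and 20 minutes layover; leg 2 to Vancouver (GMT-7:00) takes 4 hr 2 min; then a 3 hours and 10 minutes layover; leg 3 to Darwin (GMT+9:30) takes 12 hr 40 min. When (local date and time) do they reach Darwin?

05:52 on Oct 11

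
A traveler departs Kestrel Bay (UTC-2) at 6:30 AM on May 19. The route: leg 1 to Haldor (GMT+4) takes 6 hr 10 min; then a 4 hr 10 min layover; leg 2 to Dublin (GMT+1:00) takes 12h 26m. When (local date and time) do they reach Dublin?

8:16 AM on May 20

Convert departure to UTC: 6:30 AM + 2:00 = 8:30 AM UTC on May 19.
Add 6 hours 10 minutes leg 1 → 2:40 PM UTC.
Add 4 hours and 10 minutes layover in Haldor → 6:50 PM UTC.
Add 12 hours and 26 minutes leg 2 → 7:16 AM UTC (May 20).
Dublin is UTC+1:00, so local arrival = 7:16 AM + 1:00 = 8:16 AM on May 20.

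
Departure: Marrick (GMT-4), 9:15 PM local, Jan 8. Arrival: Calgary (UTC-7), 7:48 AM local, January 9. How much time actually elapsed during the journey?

13 hours 33 minutes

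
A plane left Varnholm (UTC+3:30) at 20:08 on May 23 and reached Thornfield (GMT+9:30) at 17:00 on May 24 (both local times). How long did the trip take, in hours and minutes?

Departure in UTC: 20:08 − 3:30 = 16:38 on May 23.
Arrival in UTC: 17:00 − 9:30 = 07:30 on May 24.
Elapsed = 07:30 − 16:38 (+1 day) = 14 hours 52 minutes.

14 hours 52 minutes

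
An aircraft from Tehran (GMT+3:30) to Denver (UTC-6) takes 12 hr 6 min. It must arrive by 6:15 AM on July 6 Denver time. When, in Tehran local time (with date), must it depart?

3:39 AM on July 6

Target arrival in UTC: 6:15 AM + 6:00 = 12:15 PM on Jul 6.
Subtract 12 hours 6 minutes → departure 12:09 AM UTC on Jul 6.
Tehran is UTC+3:30: 12:09 AM + 3:30 = 3:39 AM on Jul 6.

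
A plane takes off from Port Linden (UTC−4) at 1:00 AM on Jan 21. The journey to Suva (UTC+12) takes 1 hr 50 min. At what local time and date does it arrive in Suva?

Convert departure to UTC: 1:00 AM + 4:00 = 5:00 AM UTC on Jan 21.
Add 1 hour and 50 minutes travel time → 6:50 AM UTC.
Suva is UTC+12:00, so local arrival = 6:50 AM + 12:00 = 6:50 PM on Jan 21.

6:50 PM on January 21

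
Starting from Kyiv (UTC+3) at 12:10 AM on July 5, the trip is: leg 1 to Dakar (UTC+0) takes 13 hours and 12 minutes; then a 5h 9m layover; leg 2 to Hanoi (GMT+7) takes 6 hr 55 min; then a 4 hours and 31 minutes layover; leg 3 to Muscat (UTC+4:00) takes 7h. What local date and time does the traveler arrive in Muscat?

1:57 PM on Jul 6

Convert departure to UTC: 12:10 AM − 3:00 = 9:10 PM UTC on Jul 4.
Add 13 hours and 12 minutes leg 1 → 10:22 AM UTC (Jul 5).
Add 5 hours 9 minutes layover in Dakar → 3:31 PM UTC.
Add 6 hours 55 minutes leg 2 → 10:26 PM UTC.
Add 4 hours 31 minutes layover in Hanoi → 2:57 AM UTC (Jul 6).
Add 7 hours leg 3 → 9:57 AM UTC.
Muscat is UTC+4:00, so local arrival = 9:57 AM + 4:00 = 1:57 PM on Jul 6.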